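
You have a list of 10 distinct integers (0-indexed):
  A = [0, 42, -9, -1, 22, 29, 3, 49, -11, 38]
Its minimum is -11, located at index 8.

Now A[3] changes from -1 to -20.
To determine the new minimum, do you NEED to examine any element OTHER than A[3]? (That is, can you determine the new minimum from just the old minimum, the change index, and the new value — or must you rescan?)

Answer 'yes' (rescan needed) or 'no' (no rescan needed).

Old min = -11 at index 8
Change at index 3: -1 -> -20
Index 3 was NOT the min. New min = min(-11, -20). No rescan of other elements needed.
Needs rescan: no

Answer: no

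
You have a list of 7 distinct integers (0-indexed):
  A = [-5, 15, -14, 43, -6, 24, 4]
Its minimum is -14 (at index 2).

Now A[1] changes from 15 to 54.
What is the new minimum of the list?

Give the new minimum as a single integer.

Answer: -14

Derivation:
Old min = -14 (at index 2)
Change: A[1] 15 -> 54
Changed element was NOT the old min.
  New min = min(old_min, new_val) = min(-14, 54) = -14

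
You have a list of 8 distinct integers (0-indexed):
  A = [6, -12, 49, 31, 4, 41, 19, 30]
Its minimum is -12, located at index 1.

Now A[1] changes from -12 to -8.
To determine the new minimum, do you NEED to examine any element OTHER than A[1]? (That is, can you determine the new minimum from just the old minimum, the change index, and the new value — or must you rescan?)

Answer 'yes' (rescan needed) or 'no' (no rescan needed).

Answer: yes

Derivation:
Old min = -12 at index 1
Change at index 1: -12 -> -8
Index 1 WAS the min and new value -8 > old min -12. Must rescan other elements to find the new min.
Needs rescan: yes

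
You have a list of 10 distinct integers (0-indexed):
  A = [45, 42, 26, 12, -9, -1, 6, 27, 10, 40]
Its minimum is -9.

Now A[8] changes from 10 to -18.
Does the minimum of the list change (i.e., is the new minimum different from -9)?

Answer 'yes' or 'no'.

Answer: yes

Derivation:
Old min = -9
Change: A[8] 10 -> -18
Changed element was NOT the min; min changes only if -18 < -9.
New min = -18; changed? yes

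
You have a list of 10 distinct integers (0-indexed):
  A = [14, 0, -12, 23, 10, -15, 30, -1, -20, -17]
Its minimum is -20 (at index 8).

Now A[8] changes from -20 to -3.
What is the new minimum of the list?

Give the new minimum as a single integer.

Answer: -17

Derivation:
Old min = -20 (at index 8)
Change: A[8] -20 -> -3
Changed element WAS the min. Need to check: is -3 still <= all others?
  Min of remaining elements: -17
  New min = min(-3, -17) = -17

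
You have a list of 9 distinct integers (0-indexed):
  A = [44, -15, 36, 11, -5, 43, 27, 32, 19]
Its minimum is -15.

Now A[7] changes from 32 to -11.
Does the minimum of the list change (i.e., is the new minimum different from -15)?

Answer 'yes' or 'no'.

Old min = -15
Change: A[7] 32 -> -11
Changed element was NOT the min; min changes only if -11 < -15.
New min = -15; changed? no

Answer: no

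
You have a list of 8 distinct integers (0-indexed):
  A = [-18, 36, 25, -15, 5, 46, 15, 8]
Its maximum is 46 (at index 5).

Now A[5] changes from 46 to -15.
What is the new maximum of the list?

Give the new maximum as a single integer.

Answer: 36

Derivation:
Old max = 46 (at index 5)
Change: A[5] 46 -> -15
Changed element WAS the max -> may need rescan.
  Max of remaining elements: 36
  New max = max(-15, 36) = 36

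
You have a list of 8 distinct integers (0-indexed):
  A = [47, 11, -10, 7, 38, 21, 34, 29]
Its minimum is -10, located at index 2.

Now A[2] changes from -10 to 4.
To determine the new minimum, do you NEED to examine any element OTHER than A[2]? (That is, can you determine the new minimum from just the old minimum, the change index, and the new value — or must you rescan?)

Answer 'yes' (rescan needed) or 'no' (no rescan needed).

Old min = -10 at index 2
Change at index 2: -10 -> 4
Index 2 WAS the min and new value 4 > old min -10. Must rescan other elements to find the new min.
Needs rescan: yes

Answer: yes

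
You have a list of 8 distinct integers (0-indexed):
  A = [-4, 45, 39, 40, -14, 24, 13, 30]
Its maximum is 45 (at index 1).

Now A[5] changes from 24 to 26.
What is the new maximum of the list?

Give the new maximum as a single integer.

Answer: 45

Derivation:
Old max = 45 (at index 1)
Change: A[5] 24 -> 26
Changed element was NOT the old max.
  New max = max(old_max, new_val) = max(45, 26) = 45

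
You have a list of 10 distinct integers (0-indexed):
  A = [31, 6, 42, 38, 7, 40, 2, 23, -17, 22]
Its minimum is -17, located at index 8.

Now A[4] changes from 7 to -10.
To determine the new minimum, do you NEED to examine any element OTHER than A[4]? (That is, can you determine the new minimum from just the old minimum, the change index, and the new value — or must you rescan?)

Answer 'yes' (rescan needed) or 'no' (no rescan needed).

Old min = -17 at index 8
Change at index 4: 7 -> -10
Index 4 was NOT the min. New min = min(-17, -10). No rescan of other elements needed.
Needs rescan: no

Answer: no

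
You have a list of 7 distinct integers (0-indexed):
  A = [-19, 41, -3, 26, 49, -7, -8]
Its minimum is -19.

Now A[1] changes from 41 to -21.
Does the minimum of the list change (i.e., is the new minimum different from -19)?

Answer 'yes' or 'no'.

Answer: yes

Derivation:
Old min = -19
Change: A[1] 41 -> -21
Changed element was NOT the min; min changes only if -21 < -19.
New min = -21; changed? yes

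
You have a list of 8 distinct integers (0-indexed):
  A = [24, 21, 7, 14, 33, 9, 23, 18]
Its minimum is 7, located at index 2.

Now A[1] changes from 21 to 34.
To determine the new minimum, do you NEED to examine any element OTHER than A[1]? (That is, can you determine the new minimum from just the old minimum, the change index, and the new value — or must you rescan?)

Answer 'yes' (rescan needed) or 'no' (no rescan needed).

Old min = 7 at index 2
Change at index 1: 21 -> 34
Index 1 was NOT the min. New min = min(7, 34). No rescan of other elements needed.
Needs rescan: no

Answer: no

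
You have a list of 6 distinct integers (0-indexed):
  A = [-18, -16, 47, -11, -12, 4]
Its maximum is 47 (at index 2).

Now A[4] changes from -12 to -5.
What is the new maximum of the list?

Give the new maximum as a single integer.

Old max = 47 (at index 2)
Change: A[4] -12 -> -5
Changed element was NOT the old max.
  New max = max(old_max, new_val) = max(47, -5) = 47

Answer: 47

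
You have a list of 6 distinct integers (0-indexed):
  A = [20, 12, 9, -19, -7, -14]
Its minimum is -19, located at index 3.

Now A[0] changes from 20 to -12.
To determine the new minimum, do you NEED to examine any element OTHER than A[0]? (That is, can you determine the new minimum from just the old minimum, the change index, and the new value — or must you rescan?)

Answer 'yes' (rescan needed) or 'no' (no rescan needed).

Answer: no

Derivation:
Old min = -19 at index 3
Change at index 0: 20 -> -12
Index 0 was NOT the min. New min = min(-19, -12). No rescan of other elements needed.
Needs rescan: no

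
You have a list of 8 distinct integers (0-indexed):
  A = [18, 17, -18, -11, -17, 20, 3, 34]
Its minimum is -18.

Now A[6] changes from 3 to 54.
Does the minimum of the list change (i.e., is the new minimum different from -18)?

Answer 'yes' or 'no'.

Answer: no

Derivation:
Old min = -18
Change: A[6] 3 -> 54
Changed element was NOT the min; min changes only if 54 < -18.
New min = -18; changed? no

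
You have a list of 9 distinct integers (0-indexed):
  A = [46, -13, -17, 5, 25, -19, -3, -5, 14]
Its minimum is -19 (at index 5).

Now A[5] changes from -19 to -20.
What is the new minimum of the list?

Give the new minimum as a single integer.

Old min = -19 (at index 5)
Change: A[5] -19 -> -20
Changed element WAS the min. Need to check: is -20 still <= all others?
  Min of remaining elements: -17
  New min = min(-20, -17) = -20

Answer: -20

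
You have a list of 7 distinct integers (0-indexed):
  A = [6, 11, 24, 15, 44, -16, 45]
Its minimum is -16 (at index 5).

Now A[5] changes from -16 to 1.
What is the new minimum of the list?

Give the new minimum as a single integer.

Old min = -16 (at index 5)
Change: A[5] -16 -> 1
Changed element WAS the min. Need to check: is 1 still <= all others?
  Min of remaining elements: 6
  New min = min(1, 6) = 1

Answer: 1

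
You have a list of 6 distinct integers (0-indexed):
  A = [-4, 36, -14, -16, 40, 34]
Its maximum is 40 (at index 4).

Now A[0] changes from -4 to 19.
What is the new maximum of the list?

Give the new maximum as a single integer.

Old max = 40 (at index 4)
Change: A[0] -4 -> 19
Changed element was NOT the old max.
  New max = max(old_max, new_val) = max(40, 19) = 40

Answer: 40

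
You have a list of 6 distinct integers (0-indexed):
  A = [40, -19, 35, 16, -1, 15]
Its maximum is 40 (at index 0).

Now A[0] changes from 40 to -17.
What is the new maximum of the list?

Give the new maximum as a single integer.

Answer: 35

Derivation:
Old max = 40 (at index 0)
Change: A[0] 40 -> -17
Changed element WAS the max -> may need rescan.
  Max of remaining elements: 35
  New max = max(-17, 35) = 35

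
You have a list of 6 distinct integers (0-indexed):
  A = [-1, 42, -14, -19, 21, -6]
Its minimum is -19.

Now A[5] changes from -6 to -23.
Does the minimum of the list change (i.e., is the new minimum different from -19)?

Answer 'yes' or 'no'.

Answer: yes

Derivation:
Old min = -19
Change: A[5] -6 -> -23
Changed element was NOT the min; min changes only if -23 < -19.
New min = -23; changed? yes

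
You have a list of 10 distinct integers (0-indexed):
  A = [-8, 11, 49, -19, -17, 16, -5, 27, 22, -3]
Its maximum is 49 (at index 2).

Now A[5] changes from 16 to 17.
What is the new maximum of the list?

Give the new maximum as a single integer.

Answer: 49

Derivation:
Old max = 49 (at index 2)
Change: A[5] 16 -> 17
Changed element was NOT the old max.
  New max = max(old_max, new_val) = max(49, 17) = 49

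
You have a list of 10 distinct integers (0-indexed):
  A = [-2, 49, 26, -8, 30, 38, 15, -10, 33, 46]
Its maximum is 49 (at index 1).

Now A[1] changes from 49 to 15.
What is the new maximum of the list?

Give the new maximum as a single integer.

Old max = 49 (at index 1)
Change: A[1] 49 -> 15
Changed element WAS the max -> may need rescan.
  Max of remaining elements: 46
  New max = max(15, 46) = 46

Answer: 46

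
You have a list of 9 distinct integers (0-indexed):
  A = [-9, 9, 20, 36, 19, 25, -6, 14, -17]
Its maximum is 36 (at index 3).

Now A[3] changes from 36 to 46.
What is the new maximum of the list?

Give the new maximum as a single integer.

Old max = 36 (at index 3)
Change: A[3] 36 -> 46
Changed element WAS the max -> may need rescan.
  Max of remaining elements: 25
  New max = max(46, 25) = 46

Answer: 46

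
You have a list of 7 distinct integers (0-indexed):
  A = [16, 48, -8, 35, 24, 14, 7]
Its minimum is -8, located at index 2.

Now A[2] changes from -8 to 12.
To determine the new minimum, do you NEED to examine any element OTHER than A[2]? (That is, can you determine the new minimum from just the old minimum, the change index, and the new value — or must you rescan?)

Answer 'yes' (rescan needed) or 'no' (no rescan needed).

Answer: yes

Derivation:
Old min = -8 at index 2
Change at index 2: -8 -> 12
Index 2 WAS the min and new value 12 > old min -8. Must rescan other elements to find the new min.
Needs rescan: yes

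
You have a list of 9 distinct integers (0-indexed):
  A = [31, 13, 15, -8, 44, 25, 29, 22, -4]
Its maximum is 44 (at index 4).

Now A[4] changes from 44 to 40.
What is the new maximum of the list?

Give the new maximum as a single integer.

Answer: 40

Derivation:
Old max = 44 (at index 4)
Change: A[4] 44 -> 40
Changed element WAS the max -> may need rescan.
  Max of remaining elements: 31
  New max = max(40, 31) = 40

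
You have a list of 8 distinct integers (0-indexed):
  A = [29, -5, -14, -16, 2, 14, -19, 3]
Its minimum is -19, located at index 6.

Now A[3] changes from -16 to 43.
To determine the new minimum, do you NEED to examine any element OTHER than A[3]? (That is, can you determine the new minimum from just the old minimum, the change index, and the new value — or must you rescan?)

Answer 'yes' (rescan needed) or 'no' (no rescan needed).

Old min = -19 at index 6
Change at index 3: -16 -> 43
Index 3 was NOT the min. New min = min(-19, 43). No rescan of other elements needed.
Needs rescan: no

Answer: no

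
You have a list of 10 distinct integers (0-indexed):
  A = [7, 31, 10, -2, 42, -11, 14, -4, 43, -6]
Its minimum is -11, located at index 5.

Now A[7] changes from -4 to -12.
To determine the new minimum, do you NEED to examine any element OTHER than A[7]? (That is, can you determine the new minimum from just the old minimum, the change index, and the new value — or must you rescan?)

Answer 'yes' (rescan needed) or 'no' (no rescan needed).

Answer: no

Derivation:
Old min = -11 at index 5
Change at index 7: -4 -> -12
Index 7 was NOT the min. New min = min(-11, -12). No rescan of other elements needed.
Needs rescan: no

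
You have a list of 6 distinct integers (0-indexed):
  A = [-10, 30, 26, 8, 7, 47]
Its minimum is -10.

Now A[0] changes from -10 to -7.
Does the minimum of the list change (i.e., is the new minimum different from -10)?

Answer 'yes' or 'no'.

Answer: yes

Derivation:
Old min = -10
Change: A[0] -10 -> -7
Changed element was the min; new min must be rechecked.
New min = -7; changed? yes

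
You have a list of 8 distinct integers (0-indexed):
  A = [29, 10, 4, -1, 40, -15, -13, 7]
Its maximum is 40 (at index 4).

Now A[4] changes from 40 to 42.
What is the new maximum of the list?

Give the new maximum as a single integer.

Old max = 40 (at index 4)
Change: A[4] 40 -> 42
Changed element WAS the max -> may need rescan.
  Max of remaining elements: 29
  New max = max(42, 29) = 42

Answer: 42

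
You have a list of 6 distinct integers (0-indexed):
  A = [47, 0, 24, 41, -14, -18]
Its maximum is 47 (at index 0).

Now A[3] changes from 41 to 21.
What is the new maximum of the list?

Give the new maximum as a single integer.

Answer: 47

Derivation:
Old max = 47 (at index 0)
Change: A[3] 41 -> 21
Changed element was NOT the old max.
  New max = max(old_max, new_val) = max(47, 21) = 47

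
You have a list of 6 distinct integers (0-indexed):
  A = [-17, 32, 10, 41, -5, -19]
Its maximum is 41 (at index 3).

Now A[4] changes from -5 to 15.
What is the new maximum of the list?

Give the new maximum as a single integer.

Answer: 41

Derivation:
Old max = 41 (at index 3)
Change: A[4] -5 -> 15
Changed element was NOT the old max.
  New max = max(old_max, new_val) = max(41, 15) = 41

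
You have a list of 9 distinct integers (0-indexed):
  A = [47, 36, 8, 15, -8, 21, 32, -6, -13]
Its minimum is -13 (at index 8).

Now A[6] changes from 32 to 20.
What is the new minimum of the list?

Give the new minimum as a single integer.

Answer: -13

Derivation:
Old min = -13 (at index 8)
Change: A[6] 32 -> 20
Changed element was NOT the old min.
  New min = min(old_min, new_val) = min(-13, 20) = -13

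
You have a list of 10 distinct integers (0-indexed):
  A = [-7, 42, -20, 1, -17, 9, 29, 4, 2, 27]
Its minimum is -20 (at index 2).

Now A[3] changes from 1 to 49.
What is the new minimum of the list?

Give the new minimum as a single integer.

Old min = -20 (at index 2)
Change: A[3] 1 -> 49
Changed element was NOT the old min.
  New min = min(old_min, new_val) = min(-20, 49) = -20

Answer: -20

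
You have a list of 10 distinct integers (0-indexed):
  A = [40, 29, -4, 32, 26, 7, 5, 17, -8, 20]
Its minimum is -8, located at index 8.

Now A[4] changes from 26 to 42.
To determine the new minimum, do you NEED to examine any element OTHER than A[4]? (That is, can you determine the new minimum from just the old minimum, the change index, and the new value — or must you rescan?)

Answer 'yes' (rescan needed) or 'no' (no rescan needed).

Answer: no

Derivation:
Old min = -8 at index 8
Change at index 4: 26 -> 42
Index 4 was NOT the min. New min = min(-8, 42). No rescan of other elements needed.
Needs rescan: no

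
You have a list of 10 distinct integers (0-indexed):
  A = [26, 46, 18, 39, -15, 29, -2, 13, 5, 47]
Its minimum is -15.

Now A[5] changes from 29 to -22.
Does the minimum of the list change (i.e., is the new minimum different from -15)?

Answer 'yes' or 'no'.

Old min = -15
Change: A[5] 29 -> -22
Changed element was NOT the min; min changes only if -22 < -15.
New min = -22; changed? yes

Answer: yes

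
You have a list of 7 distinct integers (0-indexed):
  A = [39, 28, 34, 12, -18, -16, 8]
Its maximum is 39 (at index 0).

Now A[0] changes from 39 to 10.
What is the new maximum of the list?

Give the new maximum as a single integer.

Old max = 39 (at index 0)
Change: A[0] 39 -> 10
Changed element WAS the max -> may need rescan.
  Max of remaining elements: 34
  New max = max(10, 34) = 34

Answer: 34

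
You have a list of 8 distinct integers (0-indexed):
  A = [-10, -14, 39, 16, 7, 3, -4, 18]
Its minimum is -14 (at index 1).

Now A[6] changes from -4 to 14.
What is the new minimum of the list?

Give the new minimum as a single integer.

Old min = -14 (at index 1)
Change: A[6] -4 -> 14
Changed element was NOT the old min.
  New min = min(old_min, new_val) = min(-14, 14) = -14

Answer: -14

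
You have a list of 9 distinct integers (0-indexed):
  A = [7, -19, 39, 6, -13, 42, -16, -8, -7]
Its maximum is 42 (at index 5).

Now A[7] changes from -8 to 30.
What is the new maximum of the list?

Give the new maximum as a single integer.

Old max = 42 (at index 5)
Change: A[7] -8 -> 30
Changed element was NOT the old max.
  New max = max(old_max, new_val) = max(42, 30) = 42

Answer: 42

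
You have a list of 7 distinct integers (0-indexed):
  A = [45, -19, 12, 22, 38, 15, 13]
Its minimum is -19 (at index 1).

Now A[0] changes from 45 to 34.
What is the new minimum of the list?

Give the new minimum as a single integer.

Answer: -19

Derivation:
Old min = -19 (at index 1)
Change: A[0] 45 -> 34
Changed element was NOT the old min.
  New min = min(old_min, new_val) = min(-19, 34) = -19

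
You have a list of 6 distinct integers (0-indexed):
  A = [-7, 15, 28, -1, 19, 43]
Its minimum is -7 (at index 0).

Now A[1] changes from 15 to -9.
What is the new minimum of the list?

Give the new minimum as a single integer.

Answer: -9

Derivation:
Old min = -7 (at index 0)
Change: A[1] 15 -> -9
Changed element was NOT the old min.
  New min = min(old_min, new_val) = min(-7, -9) = -9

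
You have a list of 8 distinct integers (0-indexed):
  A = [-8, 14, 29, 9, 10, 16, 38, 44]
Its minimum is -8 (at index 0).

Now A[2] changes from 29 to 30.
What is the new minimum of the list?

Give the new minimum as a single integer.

Answer: -8

Derivation:
Old min = -8 (at index 0)
Change: A[2] 29 -> 30
Changed element was NOT the old min.
  New min = min(old_min, new_val) = min(-8, 30) = -8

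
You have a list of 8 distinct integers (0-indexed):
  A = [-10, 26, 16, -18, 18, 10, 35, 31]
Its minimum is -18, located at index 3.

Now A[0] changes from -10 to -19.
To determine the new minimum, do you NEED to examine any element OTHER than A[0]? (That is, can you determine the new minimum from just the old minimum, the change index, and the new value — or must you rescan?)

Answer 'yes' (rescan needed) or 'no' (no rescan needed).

Old min = -18 at index 3
Change at index 0: -10 -> -19
Index 0 was NOT the min. New min = min(-18, -19). No rescan of other elements needed.
Needs rescan: no

Answer: no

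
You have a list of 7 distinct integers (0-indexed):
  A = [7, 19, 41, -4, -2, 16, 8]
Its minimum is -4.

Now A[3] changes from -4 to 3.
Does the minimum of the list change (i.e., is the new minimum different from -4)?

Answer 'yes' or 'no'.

Old min = -4
Change: A[3] -4 -> 3
Changed element was the min; new min must be rechecked.
New min = -2; changed? yes

Answer: yes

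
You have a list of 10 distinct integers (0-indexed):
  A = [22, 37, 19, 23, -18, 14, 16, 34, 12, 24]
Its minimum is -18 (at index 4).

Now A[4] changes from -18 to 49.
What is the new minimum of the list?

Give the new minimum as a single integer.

Old min = -18 (at index 4)
Change: A[4] -18 -> 49
Changed element WAS the min. Need to check: is 49 still <= all others?
  Min of remaining elements: 12
  New min = min(49, 12) = 12

Answer: 12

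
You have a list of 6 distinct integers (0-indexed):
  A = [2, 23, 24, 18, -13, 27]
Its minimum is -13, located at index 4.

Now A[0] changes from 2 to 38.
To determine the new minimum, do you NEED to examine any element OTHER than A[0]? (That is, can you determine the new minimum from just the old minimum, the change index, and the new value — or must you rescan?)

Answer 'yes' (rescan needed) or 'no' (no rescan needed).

Answer: no

Derivation:
Old min = -13 at index 4
Change at index 0: 2 -> 38
Index 0 was NOT the min. New min = min(-13, 38). No rescan of other elements needed.
Needs rescan: no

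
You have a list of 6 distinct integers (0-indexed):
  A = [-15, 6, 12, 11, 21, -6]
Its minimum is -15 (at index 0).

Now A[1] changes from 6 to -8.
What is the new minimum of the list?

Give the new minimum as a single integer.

Answer: -15

Derivation:
Old min = -15 (at index 0)
Change: A[1] 6 -> -8
Changed element was NOT the old min.
  New min = min(old_min, new_val) = min(-15, -8) = -15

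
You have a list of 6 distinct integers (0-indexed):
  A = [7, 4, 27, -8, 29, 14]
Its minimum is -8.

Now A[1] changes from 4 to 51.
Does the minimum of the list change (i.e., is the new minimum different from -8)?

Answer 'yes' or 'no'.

Old min = -8
Change: A[1] 4 -> 51
Changed element was NOT the min; min changes only if 51 < -8.
New min = -8; changed? no

Answer: no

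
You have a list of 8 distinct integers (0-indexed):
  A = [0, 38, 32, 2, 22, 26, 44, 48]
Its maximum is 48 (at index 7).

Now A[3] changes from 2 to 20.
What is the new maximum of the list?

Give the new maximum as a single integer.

Old max = 48 (at index 7)
Change: A[3] 2 -> 20
Changed element was NOT the old max.
  New max = max(old_max, new_val) = max(48, 20) = 48

Answer: 48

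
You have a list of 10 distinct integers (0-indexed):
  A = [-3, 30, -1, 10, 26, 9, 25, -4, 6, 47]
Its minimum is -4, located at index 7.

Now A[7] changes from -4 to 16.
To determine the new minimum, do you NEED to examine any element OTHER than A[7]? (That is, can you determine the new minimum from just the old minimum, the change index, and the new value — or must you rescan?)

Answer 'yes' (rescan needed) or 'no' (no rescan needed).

Answer: yes

Derivation:
Old min = -4 at index 7
Change at index 7: -4 -> 16
Index 7 WAS the min and new value 16 > old min -4. Must rescan other elements to find the new min.
Needs rescan: yes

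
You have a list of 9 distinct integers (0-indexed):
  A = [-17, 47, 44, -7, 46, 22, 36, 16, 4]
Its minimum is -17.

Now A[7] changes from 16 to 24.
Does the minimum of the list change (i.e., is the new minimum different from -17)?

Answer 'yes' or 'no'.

Answer: no

Derivation:
Old min = -17
Change: A[7] 16 -> 24
Changed element was NOT the min; min changes only if 24 < -17.
New min = -17; changed? no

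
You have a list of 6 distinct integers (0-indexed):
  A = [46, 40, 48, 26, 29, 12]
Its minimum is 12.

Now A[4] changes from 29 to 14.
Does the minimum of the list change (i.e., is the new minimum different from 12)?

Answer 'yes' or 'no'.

Answer: no

Derivation:
Old min = 12
Change: A[4] 29 -> 14
Changed element was NOT the min; min changes only if 14 < 12.
New min = 12; changed? no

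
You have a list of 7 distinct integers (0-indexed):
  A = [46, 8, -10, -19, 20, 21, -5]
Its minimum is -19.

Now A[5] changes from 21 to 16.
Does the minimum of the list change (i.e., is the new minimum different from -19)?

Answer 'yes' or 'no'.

Answer: no

Derivation:
Old min = -19
Change: A[5] 21 -> 16
Changed element was NOT the min; min changes only if 16 < -19.
New min = -19; changed? no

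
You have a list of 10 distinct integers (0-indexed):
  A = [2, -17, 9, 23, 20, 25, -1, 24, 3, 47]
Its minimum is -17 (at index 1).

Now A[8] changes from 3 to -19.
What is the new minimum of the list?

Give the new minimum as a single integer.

Old min = -17 (at index 1)
Change: A[8] 3 -> -19
Changed element was NOT the old min.
  New min = min(old_min, new_val) = min(-17, -19) = -19

Answer: -19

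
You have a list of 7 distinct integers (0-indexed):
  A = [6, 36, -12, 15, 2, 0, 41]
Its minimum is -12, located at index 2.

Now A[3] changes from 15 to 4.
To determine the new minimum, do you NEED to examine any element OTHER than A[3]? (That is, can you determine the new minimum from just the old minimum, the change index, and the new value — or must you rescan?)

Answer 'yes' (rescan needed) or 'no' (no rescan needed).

Old min = -12 at index 2
Change at index 3: 15 -> 4
Index 3 was NOT the min. New min = min(-12, 4). No rescan of other elements needed.
Needs rescan: no

Answer: no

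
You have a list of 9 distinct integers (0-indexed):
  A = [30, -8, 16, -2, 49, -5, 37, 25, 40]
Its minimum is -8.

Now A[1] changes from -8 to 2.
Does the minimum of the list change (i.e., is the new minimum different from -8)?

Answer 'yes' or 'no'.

Old min = -8
Change: A[1] -8 -> 2
Changed element was the min; new min must be rechecked.
New min = -5; changed? yes

Answer: yes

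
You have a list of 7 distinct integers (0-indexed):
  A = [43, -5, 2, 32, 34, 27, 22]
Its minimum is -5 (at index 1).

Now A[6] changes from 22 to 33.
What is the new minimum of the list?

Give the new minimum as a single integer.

Answer: -5

Derivation:
Old min = -5 (at index 1)
Change: A[6] 22 -> 33
Changed element was NOT the old min.
  New min = min(old_min, new_val) = min(-5, 33) = -5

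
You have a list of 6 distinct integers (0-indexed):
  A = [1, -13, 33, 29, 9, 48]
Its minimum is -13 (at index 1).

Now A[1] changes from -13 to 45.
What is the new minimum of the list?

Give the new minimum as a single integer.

Old min = -13 (at index 1)
Change: A[1] -13 -> 45
Changed element WAS the min. Need to check: is 45 still <= all others?
  Min of remaining elements: 1
  New min = min(45, 1) = 1

Answer: 1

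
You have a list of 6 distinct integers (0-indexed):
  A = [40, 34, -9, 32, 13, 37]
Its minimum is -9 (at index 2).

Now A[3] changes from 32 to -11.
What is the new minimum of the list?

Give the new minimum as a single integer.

Old min = -9 (at index 2)
Change: A[3] 32 -> -11
Changed element was NOT the old min.
  New min = min(old_min, new_val) = min(-9, -11) = -11

Answer: -11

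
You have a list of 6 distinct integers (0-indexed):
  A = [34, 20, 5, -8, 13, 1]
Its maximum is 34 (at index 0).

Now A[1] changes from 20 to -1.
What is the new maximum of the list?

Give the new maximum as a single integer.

Old max = 34 (at index 0)
Change: A[1] 20 -> -1
Changed element was NOT the old max.
  New max = max(old_max, new_val) = max(34, -1) = 34

Answer: 34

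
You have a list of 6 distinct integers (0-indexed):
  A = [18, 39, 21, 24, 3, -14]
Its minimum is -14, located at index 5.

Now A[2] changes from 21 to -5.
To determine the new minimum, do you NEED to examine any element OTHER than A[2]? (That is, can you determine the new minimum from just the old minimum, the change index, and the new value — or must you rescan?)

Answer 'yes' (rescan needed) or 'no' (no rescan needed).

Old min = -14 at index 5
Change at index 2: 21 -> -5
Index 2 was NOT the min. New min = min(-14, -5). No rescan of other elements needed.
Needs rescan: no

Answer: no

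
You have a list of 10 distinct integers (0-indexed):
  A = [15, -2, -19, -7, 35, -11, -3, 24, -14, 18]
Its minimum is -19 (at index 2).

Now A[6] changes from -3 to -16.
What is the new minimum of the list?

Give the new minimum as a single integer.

Answer: -19

Derivation:
Old min = -19 (at index 2)
Change: A[6] -3 -> -16
Changed element was NOT the old min.
  New min = min(old_min, new_val) = min(-19, -16) = -19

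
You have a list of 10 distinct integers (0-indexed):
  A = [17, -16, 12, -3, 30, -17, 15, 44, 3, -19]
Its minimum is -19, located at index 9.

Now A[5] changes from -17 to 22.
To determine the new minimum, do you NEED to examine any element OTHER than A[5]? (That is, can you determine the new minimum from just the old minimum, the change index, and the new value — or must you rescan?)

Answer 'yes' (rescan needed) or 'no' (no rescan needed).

Answer: no

Derivation:
Old min = -19 at index 9
Change at index 5: -17 -> 22
Index 5 was NOT the min. New min = min(-19, 22). No rescan of other elements needed.
Needs rescan: no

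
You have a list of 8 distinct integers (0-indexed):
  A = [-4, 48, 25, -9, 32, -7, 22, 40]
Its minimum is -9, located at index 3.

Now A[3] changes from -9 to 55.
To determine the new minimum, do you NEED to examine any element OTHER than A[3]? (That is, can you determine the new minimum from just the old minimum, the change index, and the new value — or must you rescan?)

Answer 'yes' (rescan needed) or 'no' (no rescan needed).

Answer: yes

Derivation:
Old min = -9 at index 3
Change at index 3: -9 -> 55
Index 3 WAS the min and new value 55 > old min -9. Must rescan other elements to find the new min.
Needs rescan: yes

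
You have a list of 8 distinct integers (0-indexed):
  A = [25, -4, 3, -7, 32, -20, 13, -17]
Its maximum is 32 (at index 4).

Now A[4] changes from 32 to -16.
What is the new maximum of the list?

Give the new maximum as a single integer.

Old max = 32 (at index 4)
Change: A[4] 32 -> -16
Changed element WAS the max -> may need rescan.
  Max of remaining elements: 25
  New max = max(-16, 25) = 25

Answer: 25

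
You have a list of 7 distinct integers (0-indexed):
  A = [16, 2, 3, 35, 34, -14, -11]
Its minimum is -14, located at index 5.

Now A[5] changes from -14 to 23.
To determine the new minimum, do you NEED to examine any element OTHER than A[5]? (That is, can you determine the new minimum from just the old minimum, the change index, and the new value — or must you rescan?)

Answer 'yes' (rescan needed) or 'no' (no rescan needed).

Answer: yes

Derivation:
Old min = -14 at index 5
Change at index 5: -14 -> 23
Index 5 WAS the min and new value 23 > old min -14. Must rescan other elements to find the new min.
Needs rescan: yes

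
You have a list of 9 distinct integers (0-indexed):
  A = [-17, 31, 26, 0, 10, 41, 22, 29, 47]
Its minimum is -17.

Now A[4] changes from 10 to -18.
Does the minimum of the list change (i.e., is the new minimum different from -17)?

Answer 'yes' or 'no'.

Answer: yes

Derivation:
Old min = -17
Change: A[4] 10 -> -18
Changed element was NOT the min; min changes only if -18 < -17.
New min = -18; changed? yes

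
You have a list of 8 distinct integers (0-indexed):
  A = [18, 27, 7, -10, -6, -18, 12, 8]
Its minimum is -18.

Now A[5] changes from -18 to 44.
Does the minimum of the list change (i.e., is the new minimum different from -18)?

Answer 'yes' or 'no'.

Old min = -18
Change: A[5] -18 -> 44
Changed element was the min; new min must be rechecked.
New min = -10; changed? yes

Answer: yes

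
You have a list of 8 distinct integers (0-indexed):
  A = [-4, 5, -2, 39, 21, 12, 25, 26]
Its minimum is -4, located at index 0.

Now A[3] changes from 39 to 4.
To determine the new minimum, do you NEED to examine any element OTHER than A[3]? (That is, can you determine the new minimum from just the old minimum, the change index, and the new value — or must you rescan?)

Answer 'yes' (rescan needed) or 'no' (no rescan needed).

Answer: no

Derivation:
Old min = -4 at index 0
Change at index 3: 39 -> 4
Index 3 was NOT the min. New min = min(-4, 4). No rescan of other elements needed.
Needs rescan: no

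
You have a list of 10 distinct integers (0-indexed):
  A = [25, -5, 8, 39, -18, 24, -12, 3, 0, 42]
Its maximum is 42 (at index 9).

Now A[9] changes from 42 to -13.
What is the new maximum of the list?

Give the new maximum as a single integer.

Answer: 39

Derivation:
Old max = 42 (at index 9)
Change: A[9] 42 -> -13
Changed element WAS the max -> may need rescan.
  Max of remaining elements: 39
  New max = max(-13, 39) = 39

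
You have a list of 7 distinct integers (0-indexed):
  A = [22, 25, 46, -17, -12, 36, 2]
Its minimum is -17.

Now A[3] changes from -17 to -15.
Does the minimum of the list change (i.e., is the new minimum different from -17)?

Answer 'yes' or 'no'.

Answer: yes

Derivation:
Old min = -17
Change: A[3] -17 -> -15
Changed element was the min; new min must be rechecked.
New min = -15; changed? yes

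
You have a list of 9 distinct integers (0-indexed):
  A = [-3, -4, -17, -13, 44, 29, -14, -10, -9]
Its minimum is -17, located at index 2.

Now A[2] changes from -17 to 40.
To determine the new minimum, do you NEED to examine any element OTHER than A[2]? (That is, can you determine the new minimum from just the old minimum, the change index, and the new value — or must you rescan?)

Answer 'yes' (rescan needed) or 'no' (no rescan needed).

Old min = -17 at index 2
Change at index 2: -17 -> 40
Index 2 WAS the min and new value 40 > old min -17. Must rescan other elements to find the new min.
Needs rescan: yes

Answer: yes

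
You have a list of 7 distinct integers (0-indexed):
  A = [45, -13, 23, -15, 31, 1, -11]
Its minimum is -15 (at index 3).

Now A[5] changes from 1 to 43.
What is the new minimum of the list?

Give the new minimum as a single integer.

Answer: -15

Derivation:
Old min = -15 (at index 3)
Change: A[5] 1 -> 43
Changed element was NOT the old min.
  New min = min(old_min, new_val) = min(-15, 43) = -15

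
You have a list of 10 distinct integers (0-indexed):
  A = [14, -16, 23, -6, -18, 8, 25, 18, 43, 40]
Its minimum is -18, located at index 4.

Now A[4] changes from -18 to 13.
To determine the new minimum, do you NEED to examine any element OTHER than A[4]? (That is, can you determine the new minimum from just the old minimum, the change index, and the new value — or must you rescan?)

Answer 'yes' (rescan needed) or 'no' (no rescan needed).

Answer: yes

Derivation:
Old min = -18 at index 4
Change at index 4: -18 -> 13
Index 4 WAS the min and new value 13 > old min -18. Must rescan other elements to find the new min.
Needs rescan: yes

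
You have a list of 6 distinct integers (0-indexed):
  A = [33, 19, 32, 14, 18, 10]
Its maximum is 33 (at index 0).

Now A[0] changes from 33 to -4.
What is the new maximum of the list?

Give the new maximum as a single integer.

Old max = 33 (at index 0)
Change: A[0] 33 -> -4
Changed element WAS the max -> may need rescan.
  Max of remaining elements: 32
  New max = max(-4, 32) = 32

Answer: 32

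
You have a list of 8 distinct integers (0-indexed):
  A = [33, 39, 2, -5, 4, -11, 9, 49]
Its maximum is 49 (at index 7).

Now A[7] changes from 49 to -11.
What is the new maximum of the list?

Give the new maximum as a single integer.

Old max = 49 (at index 7)
Change: A[7] 49 -> -11
Changed element WAS the max -> may need rescan.
  Max of remaining elements: 39
  New max = max(-11, 39) = 39

Answer: 39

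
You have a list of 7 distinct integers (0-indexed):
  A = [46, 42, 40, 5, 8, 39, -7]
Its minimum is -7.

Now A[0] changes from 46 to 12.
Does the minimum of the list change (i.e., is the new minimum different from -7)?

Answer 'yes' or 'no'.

Answer: no

Derivation:
Old min = -7
Change: A[0] 46 -> 12
Changed element was NOT the min; min changes only if 12 < -7.
New min = -7; changed? no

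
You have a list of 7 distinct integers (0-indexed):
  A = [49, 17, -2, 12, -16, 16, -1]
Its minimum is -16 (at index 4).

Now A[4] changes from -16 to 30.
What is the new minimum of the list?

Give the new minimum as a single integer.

Answer: -2

Derivation:
Old min = -16 (at index 4)
Change: A[4] -16 -> 30
Changed element WAS the min. Need to check: is 30 still <= all others?
  Min of remaining elements: -2
  New min = min(30, -2) = -2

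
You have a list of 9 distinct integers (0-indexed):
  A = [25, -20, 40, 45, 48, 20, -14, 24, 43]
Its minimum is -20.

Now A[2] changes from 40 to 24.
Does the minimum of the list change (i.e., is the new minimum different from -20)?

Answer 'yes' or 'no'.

Old min = -20
Change: A[2] 40 -> 24
Changed element was NOT the min; min changes only if 24 < -20.
New min = -20; changed? no

Answer: no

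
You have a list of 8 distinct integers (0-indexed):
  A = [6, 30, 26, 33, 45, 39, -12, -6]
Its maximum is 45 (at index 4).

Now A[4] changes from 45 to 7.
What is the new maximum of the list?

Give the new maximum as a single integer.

Old max = 45 (at index 4)
Change: A[4] 45 -> 7
Changed element WAS the max -> may need rescan.
  Max of remaining elements: 39
  New max = max(7, 39) = 39

Answer: 39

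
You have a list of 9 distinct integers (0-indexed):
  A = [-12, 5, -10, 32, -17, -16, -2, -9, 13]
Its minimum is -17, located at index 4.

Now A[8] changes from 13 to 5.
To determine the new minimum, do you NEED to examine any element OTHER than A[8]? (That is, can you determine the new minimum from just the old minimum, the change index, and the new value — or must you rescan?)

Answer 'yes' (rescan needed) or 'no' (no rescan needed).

Old min = -17 at index 4
Change at index 8: 13 -> 5
Index 8 was NOT the min. New min = min(-17, 5). No rescan of other elements needed.
Needs rescan: no

Answer: no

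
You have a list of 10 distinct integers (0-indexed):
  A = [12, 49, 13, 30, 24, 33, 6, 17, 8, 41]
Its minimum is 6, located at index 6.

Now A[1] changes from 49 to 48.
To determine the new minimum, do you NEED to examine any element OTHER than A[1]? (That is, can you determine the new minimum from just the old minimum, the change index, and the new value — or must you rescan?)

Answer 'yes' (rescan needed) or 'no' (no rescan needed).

Old min = 6 at index 6
Change at index 1: 49 -> 48
Index 1 was NOT the min. New min = min(6, 48). No rescan of other elements needed.
Needs rescan: no

Answer: no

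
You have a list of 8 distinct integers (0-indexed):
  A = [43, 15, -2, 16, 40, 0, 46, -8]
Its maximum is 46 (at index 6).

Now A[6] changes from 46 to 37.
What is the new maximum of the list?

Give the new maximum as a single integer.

Answer: 43

Derivation:
Old max = 46 (at index 6)
Change: A[6] 46 -> 37
Changed element WAS the max -> may need rescan.
  Max of remaining elements: 43
  New max = max(37, 43) = 43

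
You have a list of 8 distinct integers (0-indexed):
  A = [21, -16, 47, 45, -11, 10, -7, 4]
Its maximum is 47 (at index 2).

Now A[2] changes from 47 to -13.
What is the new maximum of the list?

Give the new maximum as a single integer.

Answer: 45

Derivation:
Old max = 47 (at index 2)
Change: A[2] 47 -> -13
Changed element WAS the max -> may need rescan.
  Max of remaining elements: 45
  New max = max(-13, 45) = 45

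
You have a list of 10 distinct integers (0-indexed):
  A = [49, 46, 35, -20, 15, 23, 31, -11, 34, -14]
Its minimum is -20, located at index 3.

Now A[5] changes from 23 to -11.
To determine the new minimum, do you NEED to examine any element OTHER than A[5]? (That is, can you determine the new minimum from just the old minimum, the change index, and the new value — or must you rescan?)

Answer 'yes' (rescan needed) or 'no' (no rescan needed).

Answer: no

Derivation:
Old min = -20 at index 3
Change at index 5: 23 -> -11
Index 5 was NOT the min. New min = min(-20, -11). No rescan of other elements needed.
Needs rescan: no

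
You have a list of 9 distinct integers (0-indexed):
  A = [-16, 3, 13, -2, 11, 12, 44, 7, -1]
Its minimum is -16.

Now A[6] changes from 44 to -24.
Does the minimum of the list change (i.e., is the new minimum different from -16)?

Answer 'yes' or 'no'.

Answer: yes

Derivation:
Old min = -16
Change: A[6] 44 -> -24
Changed element was NOT the min; min changes only if -24 < -16.
New min = -24; changed? yes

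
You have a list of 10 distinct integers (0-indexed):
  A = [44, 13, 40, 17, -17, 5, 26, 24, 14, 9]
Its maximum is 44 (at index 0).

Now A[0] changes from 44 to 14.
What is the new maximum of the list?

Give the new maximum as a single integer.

Answer: 40

Derivation:
Old max = 44 (at index 0)
Change: A[0] 44 -> 14
Changed element WAS the max -> may need rescan.
  Max of remaining elements: 40
  New max = max(14, 40) = 40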